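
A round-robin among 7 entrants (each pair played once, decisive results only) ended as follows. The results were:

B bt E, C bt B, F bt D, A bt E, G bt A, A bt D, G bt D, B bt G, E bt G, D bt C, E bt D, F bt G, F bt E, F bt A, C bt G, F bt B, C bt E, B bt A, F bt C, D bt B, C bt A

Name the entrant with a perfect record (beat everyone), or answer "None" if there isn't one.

F

F has 6 wins out of 6 opponents — a perfect record.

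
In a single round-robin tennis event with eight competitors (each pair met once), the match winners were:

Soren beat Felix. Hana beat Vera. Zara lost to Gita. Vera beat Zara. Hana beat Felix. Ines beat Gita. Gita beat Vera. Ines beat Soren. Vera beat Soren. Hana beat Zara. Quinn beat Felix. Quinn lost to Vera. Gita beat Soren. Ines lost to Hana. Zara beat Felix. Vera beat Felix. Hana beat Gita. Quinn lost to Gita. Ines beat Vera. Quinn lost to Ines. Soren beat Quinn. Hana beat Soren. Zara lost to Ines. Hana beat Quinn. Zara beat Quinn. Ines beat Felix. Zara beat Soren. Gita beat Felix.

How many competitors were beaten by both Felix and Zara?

Felix beat: no one.
Zara beat: Soren, Felix, Quinn.
No one was beaten by both.

0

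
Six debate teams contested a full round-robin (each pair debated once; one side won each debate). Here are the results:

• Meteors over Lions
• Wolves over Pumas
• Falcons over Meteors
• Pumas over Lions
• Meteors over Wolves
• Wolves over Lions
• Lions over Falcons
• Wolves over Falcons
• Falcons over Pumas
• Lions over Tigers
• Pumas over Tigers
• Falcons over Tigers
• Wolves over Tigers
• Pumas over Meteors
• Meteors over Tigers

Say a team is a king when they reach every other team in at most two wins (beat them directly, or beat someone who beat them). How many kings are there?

4

Meteors reaches everyone (king).
Wolves reaches everyone (king).
Pumas reaches everyone (king).
Lions cannot reach Wolves in two steps.
Falcons reaches everyone (king).
Tigers cannot reach Meteors, Wolves, Pumas, Lions, Falcons in two steps.
Kings: Meteors, Wolves, Pumas, Falcons — 4.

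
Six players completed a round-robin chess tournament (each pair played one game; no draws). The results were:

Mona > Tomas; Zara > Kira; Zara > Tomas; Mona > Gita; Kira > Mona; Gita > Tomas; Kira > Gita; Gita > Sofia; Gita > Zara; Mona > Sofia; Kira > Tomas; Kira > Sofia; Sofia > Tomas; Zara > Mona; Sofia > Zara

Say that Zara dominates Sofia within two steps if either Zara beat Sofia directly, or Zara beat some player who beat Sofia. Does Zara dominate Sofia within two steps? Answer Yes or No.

Zara did not beat Sofia directly.
Zara beat Mona, Tomas, Kira. Of those, Mona beat Sofia.

Yes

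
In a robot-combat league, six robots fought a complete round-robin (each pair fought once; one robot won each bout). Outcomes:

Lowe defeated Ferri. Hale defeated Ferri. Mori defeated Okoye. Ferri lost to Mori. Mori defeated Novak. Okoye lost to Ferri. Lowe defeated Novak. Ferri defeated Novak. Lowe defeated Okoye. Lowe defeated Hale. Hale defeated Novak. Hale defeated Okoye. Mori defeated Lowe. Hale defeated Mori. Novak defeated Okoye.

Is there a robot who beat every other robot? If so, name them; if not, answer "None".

Highest win total is Mori with 4 (out of 5 possible).
Mori lost to Hale, so no robot went undefeated.

None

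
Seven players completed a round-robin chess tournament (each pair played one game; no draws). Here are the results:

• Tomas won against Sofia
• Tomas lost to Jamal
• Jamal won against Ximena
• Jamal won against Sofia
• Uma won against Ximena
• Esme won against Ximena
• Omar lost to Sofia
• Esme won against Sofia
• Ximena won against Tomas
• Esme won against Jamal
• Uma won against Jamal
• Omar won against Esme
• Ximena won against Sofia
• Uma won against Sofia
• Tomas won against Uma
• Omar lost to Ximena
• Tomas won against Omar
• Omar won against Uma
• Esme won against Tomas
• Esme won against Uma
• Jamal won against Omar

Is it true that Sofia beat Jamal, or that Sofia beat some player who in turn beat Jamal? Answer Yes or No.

No

Sofia did not beat Jamal directly.
Sofia beat Omar, but each of them lost to Jamal. No two-step path.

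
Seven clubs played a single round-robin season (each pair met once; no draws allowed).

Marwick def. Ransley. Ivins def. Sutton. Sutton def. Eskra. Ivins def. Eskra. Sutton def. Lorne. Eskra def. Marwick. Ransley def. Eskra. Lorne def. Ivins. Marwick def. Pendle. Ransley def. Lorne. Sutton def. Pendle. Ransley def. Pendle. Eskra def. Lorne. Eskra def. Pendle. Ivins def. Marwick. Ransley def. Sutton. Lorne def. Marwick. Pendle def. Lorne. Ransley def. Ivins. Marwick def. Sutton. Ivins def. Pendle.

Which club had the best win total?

Win totals: Eskra 3, Pendle 1, Lorne 2, Marwick 3, Ivins 4, Ransley 5, Sutton 3.
Ransley leads with 5 wins (next highest: 4).

Ransley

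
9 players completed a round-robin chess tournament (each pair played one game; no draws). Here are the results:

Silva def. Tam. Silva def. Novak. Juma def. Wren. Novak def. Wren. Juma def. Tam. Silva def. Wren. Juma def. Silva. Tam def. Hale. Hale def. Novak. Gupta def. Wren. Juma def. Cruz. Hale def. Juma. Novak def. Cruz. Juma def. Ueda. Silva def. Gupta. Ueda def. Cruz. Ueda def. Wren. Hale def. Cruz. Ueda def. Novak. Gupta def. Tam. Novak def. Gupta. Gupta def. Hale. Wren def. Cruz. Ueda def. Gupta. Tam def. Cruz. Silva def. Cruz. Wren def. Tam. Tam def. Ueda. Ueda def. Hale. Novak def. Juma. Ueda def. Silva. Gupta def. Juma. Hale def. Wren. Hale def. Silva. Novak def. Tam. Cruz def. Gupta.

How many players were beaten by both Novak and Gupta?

Novak beat: Wren, Tam, Juma, Cruz, Gupta.
Gupta beat: Wren, Tam, Juma, Hale.
Both beat: Wren, Tam, Juma — 3.

3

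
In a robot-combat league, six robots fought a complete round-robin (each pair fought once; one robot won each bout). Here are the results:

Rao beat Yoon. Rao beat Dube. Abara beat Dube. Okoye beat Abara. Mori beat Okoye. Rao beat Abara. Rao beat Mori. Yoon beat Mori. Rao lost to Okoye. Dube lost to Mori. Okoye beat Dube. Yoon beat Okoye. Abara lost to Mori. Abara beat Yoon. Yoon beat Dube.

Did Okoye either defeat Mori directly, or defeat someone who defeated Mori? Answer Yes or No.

Yes

Okoye did not beat Mori directly.
Okoye beat Rao, Abara, Dube. Of those, Rao beat Mori.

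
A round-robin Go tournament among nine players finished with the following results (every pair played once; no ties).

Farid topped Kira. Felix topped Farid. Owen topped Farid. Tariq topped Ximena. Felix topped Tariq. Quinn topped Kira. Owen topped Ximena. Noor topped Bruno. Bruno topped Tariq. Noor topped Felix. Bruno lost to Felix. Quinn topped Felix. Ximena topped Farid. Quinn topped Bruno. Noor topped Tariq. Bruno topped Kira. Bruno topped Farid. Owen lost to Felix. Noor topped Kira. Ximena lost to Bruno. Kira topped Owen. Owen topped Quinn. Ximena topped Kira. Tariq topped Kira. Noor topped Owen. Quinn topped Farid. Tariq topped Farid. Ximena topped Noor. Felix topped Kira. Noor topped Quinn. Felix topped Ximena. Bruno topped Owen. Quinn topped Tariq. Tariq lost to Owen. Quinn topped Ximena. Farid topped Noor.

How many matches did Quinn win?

Quinn's results: beat Kira, Felix, Farid, Bruno, Ximena, Tariq; lost to Owen, Noor.
That is 6 wins.

6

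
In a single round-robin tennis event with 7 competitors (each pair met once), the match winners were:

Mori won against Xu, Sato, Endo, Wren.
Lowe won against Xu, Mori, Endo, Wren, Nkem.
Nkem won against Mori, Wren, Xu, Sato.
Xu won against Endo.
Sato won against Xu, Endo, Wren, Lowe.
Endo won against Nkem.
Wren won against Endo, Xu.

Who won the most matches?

Lowe

Win totals: Endo 1, Sato 4, Mori 4, Nkem 4, Lowe 5, Xu 1, Wren 2.
Lowe leads with 5 wins (next highest: 4).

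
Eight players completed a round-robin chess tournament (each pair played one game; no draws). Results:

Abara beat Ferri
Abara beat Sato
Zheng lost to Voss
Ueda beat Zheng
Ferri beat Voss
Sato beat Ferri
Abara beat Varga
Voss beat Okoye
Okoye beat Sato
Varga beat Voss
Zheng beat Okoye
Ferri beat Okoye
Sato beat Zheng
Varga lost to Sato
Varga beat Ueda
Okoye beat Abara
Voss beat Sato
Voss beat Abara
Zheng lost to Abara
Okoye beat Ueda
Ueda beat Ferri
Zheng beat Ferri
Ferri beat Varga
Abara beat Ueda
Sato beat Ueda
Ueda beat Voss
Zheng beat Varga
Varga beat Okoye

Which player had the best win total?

Win totals: Zheng 3, Ueda 3, Varga 3, Sato 4, Ferri 3, Okoye 3, Abara 5, Voss 4.
Abara leads with 5 wins (next highest: 4).

Abara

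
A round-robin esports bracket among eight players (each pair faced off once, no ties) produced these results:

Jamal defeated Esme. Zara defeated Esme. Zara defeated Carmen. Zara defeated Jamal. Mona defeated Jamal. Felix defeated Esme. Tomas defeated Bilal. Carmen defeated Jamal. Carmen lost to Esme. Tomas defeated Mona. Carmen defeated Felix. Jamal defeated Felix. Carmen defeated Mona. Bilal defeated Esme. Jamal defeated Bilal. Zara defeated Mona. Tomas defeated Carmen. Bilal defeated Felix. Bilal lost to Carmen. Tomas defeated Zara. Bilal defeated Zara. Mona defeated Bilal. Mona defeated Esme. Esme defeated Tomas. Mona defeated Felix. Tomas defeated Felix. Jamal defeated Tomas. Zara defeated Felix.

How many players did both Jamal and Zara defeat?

2

Jamal beat: Bilal, Tomas, Esme, Felix.
Zara beat: Jamal, Esme, Mona, Carmen, Felix.
Both beat: Esme, Felix — 2.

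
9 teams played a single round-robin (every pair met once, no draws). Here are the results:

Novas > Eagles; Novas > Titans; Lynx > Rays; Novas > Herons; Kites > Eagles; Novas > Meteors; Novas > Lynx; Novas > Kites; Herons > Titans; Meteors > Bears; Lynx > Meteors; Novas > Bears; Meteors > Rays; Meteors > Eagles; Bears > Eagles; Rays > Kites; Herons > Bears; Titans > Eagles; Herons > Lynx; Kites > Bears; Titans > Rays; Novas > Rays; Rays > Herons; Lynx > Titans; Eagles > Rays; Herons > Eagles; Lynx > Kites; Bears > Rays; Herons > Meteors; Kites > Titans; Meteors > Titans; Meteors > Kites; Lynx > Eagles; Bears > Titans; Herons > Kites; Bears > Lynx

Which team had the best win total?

Novas

Win totals: Herons 6, Rays 2, Lynx 5, Titans 2, Bears 4, Novas 8, Meteors 5, Eagles 1, Kites 3.
Novas leads with 8 wins (next highest: 6).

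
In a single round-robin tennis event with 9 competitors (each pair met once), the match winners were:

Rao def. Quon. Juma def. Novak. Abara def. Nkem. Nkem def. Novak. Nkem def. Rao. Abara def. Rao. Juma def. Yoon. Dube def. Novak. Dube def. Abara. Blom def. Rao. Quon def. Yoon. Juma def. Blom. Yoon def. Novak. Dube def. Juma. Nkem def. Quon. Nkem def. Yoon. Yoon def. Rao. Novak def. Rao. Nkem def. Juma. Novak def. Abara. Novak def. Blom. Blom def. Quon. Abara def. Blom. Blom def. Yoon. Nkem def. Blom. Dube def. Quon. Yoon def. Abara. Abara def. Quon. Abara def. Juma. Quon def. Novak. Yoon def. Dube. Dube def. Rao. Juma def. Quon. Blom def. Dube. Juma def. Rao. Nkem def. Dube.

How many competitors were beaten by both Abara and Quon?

0

Abara beat: Juma, Blom, Nkem, Rao, Quon.
Quon beat: Novak, Yoon.
No one was beaten by both.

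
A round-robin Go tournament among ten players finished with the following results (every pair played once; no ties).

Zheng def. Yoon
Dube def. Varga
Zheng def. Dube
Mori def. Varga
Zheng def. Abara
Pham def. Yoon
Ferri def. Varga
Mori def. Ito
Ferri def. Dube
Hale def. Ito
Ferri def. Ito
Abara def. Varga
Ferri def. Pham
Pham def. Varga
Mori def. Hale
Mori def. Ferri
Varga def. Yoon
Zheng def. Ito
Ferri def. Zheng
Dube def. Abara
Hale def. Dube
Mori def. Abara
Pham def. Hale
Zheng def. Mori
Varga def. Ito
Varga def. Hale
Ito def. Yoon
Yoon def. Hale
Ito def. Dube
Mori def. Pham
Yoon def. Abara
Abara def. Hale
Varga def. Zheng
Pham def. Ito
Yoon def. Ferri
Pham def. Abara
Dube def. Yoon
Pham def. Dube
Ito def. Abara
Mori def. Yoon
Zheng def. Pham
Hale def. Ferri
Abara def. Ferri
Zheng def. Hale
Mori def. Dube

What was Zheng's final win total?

Zheng's results: beat Dube, Pham, Yoon, Hale, Abara, Mori, Ito; lost to Ferri, Varga.
That is 7 wins.

7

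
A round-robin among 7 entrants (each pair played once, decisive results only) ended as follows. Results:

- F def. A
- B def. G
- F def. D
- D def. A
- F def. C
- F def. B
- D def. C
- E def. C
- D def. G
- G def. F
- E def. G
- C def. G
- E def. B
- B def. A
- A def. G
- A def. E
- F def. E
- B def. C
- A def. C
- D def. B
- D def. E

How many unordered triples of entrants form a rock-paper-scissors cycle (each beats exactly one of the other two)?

6

Win totals: A 3, B 3, C 1, D 5, E 3, F 5, G 1.
An entrant with w wins dominates both others in C(w,2) triples; summing gives 3 + 3 + 0 + 10 + 3 + 10 + 0 = 29 transitive triples.
Total triples C(7,3) = 35, so cyclic triples = 35 − 29 = 6.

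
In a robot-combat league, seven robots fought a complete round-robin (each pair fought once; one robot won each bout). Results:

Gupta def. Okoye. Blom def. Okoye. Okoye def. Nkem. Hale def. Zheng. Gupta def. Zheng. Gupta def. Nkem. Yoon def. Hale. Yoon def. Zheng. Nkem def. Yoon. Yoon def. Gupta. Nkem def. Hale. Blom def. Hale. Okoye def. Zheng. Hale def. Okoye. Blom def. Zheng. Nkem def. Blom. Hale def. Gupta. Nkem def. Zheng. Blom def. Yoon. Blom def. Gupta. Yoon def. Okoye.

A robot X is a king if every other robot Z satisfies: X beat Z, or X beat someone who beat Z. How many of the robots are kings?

Nkem reaches everyone (king).
Hale cannot reach Yoon, Blom in two steps.
Okoye cannot reach Gupta in two steps.
Zheng cannot reach Nkem, Hale, Okoye, Yoon, Blom, Gupta in two steps.
Yoon cannot reach Blom in two steps.
Blom reaches everyone (king).
Gupta reaches everyone (king).
Kings: Nkem, Blom, Gupta — 3.

3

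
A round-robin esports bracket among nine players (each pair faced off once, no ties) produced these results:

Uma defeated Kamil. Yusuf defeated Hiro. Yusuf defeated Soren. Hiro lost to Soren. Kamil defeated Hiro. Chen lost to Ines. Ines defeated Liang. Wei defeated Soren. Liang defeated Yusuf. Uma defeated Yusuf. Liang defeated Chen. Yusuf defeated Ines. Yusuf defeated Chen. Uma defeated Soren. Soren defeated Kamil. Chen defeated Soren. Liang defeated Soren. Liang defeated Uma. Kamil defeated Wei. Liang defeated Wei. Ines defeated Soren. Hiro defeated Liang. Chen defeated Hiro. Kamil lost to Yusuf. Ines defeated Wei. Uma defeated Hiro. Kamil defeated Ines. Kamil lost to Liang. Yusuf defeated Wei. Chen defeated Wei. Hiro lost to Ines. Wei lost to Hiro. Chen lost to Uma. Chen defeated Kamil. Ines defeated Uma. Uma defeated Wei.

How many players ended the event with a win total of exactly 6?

4

Win totals: Liang 6, Ines 6, Kamil 3, Uma 6, Hiro 2, Yusuf 6, Wei 1, Soren 2, Chen 4.
Exactly 6: Liang, Ines, Uma, Yusuf — 4 players.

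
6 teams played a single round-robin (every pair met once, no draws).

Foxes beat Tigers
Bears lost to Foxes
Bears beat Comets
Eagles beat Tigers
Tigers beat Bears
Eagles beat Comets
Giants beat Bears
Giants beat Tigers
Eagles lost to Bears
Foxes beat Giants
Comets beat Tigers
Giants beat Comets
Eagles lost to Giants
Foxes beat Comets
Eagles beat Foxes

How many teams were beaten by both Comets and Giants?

1

Comets beat: Tigers.
Giants beat: Tigers, Comets, Bears, Eagles.
Both beat: Tigers — 1.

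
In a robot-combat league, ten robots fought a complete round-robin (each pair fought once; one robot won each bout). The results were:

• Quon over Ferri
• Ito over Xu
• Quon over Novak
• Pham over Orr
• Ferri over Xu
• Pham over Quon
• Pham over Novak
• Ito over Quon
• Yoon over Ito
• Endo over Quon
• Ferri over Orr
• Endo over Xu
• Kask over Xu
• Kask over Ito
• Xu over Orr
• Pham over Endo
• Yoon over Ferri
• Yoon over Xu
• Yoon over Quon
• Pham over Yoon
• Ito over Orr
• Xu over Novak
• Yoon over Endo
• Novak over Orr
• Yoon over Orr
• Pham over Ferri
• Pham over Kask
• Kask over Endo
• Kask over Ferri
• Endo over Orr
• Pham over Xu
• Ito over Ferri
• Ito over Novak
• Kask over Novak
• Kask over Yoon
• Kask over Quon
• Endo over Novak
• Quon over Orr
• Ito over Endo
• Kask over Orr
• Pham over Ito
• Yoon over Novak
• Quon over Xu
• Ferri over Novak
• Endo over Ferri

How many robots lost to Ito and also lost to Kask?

6

Ito beat: Endo, Orr, Xu, Novak, Quon, Ferri.
Kask beat: Endo, Orr, Xu, Novak, Ito, Quon, Yoon, Ferri.
Both beat: Endo, Orr, Xu, Novak, Quon, Ferri — 6.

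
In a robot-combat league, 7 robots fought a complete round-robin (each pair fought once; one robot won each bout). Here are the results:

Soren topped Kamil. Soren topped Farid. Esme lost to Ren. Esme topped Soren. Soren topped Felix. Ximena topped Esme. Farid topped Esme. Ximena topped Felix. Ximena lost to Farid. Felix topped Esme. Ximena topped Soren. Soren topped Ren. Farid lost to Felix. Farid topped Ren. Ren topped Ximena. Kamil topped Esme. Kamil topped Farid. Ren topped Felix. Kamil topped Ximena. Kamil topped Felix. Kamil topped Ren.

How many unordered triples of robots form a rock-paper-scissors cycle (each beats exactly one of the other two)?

9

Win totals: Felix 2, Esme 1, Farid 3, Ren 3, Ximena 3, Kamil 5, Soren 4.
A robot with w wins dominates both others in C(w,2) triples; summing gives 1 + 0 + 3 + 3 + 3 + 10 + 6 = 26 transitive triples.
Total triples C(7,3) = 35, so cyclic triples = 35 − 26 = 9.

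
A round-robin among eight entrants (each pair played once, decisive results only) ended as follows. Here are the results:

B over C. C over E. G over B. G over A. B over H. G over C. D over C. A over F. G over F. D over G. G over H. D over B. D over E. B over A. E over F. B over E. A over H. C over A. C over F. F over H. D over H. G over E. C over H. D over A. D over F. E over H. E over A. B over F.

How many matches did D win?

7

D's results: beat A, B, C, E, F, G, H; lost to no one.
That is 7 wins.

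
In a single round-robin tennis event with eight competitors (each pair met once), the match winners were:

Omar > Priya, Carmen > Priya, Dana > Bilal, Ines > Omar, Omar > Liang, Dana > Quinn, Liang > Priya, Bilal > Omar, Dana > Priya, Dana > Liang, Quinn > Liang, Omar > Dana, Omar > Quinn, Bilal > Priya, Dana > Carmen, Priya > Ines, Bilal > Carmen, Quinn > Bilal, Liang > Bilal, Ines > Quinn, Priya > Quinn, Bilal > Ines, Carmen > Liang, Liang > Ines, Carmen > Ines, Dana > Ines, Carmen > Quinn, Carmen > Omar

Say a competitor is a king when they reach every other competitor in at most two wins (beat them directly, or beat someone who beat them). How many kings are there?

Priya cannot reach Carmen, Dana in two steps.
Ines cannot reach Carmen in two steps.
Carmen reaches everyone (king).
Omar reaches everyone (king).
Liang cannot reach Dana in two steps.
Dana reaches everyone (king).
Bilal reaches everyone (king).
Quinn cannot reach Dana in two steps.
Kings: Carmen, Omar, Dana, Bilal — 4.

4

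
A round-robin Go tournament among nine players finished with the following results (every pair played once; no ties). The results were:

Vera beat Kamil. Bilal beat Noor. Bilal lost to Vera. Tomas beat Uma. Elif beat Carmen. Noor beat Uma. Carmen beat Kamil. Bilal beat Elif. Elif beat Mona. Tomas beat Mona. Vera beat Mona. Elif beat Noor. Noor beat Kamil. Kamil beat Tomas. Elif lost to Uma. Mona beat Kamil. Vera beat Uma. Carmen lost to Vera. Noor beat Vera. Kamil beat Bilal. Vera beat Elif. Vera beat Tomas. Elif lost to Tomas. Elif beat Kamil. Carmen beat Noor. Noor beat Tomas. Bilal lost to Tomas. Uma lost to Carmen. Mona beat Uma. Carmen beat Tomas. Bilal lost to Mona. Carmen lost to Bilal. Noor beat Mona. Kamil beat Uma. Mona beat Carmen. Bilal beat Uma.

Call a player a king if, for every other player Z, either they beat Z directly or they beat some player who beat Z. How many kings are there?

5

Carmen reaches everyone (king).
Kamil cannot reach Vera in two steps.
Uma cannot reach Tomas, Vera, Bilal in two steps.
Mona cannot reach Vera in two steps.
Tomas cannot reach Vera in two steps.
Vera reaches everyone (king).
Elif reaches everyone (king).
Noor reaches everyone (king).
Bilal reaches everyone (king).
Kings: Carmen, Vera, Elif, Noor, Bilal — 5.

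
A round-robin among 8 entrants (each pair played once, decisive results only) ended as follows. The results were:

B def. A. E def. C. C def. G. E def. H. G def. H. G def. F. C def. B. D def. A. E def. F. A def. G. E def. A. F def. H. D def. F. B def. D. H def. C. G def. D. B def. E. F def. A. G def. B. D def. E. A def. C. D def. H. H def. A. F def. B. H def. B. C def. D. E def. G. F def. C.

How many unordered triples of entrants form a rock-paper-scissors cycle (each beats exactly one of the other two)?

18

Win totals: A 2, B 3, C 3, D 4, E 5, F 4, G 4, H 3.
An entrant with w wins dominates both others in C(w,2) triples; summing gives 1 + 3 + 3 + 6 + 10 + 6 + 6 + 3 = 38 transitive triples.
Total triples C(8,3) = 56, so cyclic triples = 56 − 38 = 18.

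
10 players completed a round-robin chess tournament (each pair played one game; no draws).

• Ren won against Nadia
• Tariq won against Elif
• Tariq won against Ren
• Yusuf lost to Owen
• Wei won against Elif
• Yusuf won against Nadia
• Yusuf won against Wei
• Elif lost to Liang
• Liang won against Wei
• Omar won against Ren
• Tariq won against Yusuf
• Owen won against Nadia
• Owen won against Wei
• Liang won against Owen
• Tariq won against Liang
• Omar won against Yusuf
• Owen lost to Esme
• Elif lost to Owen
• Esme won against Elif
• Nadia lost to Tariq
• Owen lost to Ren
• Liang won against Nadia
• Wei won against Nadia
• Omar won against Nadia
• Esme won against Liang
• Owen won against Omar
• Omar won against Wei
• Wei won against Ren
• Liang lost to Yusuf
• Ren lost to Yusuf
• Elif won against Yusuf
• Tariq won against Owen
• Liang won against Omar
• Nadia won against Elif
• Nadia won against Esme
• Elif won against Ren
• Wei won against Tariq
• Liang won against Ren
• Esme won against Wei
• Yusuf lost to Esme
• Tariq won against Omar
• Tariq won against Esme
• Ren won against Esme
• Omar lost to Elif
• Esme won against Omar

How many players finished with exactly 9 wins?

Win totals: Ren 3, Elif 3, Yusuf 4, Esme 6, Liang 6, Nadia 2, Tariq 8, Wei 4, Omar 4, Owen 5.
No player has exactly 9 wins.

0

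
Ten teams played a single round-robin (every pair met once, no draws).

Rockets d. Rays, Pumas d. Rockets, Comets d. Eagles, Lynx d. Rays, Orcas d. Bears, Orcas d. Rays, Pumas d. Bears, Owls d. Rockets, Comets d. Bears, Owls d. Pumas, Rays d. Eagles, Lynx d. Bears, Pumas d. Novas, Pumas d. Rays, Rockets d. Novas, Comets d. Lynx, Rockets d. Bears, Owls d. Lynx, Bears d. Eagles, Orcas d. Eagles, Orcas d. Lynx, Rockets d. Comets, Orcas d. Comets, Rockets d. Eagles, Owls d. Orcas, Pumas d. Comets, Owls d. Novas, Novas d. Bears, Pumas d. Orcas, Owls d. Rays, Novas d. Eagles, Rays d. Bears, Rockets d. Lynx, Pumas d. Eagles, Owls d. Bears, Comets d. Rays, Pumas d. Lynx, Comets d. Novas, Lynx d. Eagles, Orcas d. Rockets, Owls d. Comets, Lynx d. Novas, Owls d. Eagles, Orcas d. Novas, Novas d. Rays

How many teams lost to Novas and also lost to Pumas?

Novas beat: Eagles, Bears, Rays.
Pumas beat: Eagles, Comets, Bears, Orcas, Rays, Lynx, Novas, Rockets.
Both beat: Eagles, Bears, Rays — 3.

3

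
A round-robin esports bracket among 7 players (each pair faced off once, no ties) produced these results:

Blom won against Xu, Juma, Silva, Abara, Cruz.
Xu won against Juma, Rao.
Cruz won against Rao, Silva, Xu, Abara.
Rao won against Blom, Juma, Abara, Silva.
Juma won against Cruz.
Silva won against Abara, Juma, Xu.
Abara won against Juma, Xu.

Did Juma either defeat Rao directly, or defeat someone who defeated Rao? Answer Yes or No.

Juma did not beat Rao directly.
Juma beat Cruz. Of those, Cruz beat Rao.

Yes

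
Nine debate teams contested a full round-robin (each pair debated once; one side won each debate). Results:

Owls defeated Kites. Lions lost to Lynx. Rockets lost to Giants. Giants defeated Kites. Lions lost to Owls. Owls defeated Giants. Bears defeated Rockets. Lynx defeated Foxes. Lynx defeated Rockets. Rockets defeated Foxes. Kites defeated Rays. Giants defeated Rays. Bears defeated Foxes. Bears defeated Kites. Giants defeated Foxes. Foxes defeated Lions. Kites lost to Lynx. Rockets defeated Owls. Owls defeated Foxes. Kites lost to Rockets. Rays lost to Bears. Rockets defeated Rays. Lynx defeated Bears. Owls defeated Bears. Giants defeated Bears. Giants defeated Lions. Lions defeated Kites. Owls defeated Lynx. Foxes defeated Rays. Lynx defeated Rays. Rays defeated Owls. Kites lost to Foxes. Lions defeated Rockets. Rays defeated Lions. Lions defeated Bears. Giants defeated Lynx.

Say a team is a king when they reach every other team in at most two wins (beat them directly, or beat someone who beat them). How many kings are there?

4

Rockets reaches everyone (king).
Foxes cannot reach Lynx, Giants in two steps.
Lynx cannot reach Giants in two steps.
Kites cannot reach Rockets, Foxes, Lynx, Giants, Bears in two steps.
Rays reaches everyone (king).
Giants reaches everyone (king).
Owls reaches everyone (king).
Lions cannot reach Lynx, Giants in two steps.
Bears cannot reach Lynx, Giants in two steps.
Kings: Rockets, Rays, Giants, Owls — 4.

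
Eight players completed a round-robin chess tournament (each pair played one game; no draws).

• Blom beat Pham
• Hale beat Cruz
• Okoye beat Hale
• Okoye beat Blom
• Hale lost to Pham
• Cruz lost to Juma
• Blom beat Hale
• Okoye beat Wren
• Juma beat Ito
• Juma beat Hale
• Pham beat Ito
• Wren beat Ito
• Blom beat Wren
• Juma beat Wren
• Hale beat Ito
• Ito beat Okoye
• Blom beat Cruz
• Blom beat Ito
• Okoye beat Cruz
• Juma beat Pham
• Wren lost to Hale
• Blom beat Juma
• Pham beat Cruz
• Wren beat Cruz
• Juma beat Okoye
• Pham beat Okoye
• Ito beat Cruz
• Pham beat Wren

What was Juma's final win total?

6

Juma's results: beat Okoye, Ito, Cruz, Wren, Hale, Pham; lost to Blom.
That is 6 wins.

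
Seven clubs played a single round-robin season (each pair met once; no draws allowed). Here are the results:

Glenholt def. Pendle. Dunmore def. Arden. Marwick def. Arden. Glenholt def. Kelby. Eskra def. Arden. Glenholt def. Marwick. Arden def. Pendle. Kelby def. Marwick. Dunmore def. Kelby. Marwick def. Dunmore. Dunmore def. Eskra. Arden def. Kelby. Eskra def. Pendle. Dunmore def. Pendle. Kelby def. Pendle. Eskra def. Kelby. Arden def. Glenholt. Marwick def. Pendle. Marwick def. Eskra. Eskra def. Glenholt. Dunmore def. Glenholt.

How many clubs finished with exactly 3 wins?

Win totals: Glenholt 3, Arden 3, Marwick 4, Pendle 0, Eskra 4, Kelby 2, Dunmore 5.
Exactly 3: Glenholt, Arden — 2 clubs.

2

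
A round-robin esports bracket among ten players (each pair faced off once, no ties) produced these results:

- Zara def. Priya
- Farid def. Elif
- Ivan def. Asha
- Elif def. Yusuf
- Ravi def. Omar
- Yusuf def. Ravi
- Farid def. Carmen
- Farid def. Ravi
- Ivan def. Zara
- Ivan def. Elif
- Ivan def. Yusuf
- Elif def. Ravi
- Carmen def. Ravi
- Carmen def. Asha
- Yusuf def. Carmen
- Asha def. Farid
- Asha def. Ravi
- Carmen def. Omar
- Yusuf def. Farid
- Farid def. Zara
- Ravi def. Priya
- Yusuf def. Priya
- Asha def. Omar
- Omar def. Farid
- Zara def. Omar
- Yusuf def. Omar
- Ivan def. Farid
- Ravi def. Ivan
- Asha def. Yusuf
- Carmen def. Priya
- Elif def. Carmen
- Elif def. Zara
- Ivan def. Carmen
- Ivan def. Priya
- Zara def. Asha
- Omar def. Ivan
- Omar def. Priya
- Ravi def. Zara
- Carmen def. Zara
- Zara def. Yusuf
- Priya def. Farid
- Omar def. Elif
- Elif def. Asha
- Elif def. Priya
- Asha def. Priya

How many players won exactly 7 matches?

1

Win totals: Asha 5, Zara 4, Yusuf 5, Carmen 5, Omar 4, Farid 4, Ravi 4, Priya 1, Ivan 7, Elif 6.
Exactly 7: Ivan — 1 player.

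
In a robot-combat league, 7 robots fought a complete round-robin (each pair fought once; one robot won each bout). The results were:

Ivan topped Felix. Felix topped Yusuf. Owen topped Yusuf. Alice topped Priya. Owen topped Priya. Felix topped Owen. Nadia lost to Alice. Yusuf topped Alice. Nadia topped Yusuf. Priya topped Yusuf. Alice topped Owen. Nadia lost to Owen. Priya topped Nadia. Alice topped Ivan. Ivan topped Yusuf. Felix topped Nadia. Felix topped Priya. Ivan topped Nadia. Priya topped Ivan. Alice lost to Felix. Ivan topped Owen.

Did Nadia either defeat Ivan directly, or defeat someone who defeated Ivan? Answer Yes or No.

Nadia did not beat Ivan directly.
Nadia beat Yusuf, but each of them lost to Ivan. No two-step path.

No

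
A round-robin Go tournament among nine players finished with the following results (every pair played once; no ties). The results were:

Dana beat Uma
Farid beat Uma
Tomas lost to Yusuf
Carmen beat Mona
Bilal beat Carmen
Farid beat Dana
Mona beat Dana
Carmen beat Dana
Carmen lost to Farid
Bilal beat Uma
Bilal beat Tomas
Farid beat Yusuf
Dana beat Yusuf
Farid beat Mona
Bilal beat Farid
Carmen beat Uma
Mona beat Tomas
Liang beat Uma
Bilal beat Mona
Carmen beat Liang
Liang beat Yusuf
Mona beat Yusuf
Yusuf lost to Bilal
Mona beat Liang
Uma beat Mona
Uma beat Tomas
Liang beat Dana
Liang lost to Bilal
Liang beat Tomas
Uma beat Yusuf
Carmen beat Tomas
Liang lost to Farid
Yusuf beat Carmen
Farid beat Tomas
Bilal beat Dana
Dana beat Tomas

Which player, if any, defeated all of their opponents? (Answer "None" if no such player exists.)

Bilal has 8 wins out of 8 opponents — a perfect record.

Bilal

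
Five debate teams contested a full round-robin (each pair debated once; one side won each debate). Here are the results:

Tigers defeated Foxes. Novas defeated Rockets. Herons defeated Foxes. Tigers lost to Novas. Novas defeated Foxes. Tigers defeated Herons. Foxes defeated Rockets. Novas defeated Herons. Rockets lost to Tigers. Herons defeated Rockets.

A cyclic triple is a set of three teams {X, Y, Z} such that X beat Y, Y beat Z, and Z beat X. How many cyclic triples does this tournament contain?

0

Of the C(5,3) = 10 triples, the cyclic ones are: none.
That is 0.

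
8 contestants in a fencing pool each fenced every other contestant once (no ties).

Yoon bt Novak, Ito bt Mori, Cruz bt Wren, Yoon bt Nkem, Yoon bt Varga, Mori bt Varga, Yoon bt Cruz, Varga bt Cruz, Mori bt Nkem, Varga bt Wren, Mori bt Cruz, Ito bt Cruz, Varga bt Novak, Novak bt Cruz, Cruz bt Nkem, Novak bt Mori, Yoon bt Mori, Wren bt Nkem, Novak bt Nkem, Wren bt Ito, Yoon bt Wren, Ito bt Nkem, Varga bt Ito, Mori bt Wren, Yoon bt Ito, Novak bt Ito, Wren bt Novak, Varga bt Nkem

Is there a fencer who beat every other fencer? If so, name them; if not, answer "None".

Yoon

Yoon has 7 wins out of 7 opponents — a perfect record.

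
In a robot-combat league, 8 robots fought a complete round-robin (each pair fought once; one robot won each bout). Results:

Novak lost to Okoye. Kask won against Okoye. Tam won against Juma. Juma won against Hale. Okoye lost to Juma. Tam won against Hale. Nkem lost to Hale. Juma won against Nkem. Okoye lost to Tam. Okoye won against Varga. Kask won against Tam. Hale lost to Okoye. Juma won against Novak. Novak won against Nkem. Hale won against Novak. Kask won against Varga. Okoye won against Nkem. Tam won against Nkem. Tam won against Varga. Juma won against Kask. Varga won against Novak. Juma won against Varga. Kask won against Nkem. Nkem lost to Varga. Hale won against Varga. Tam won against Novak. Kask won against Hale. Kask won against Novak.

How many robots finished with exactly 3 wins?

1

Win totals: Hale 3, Varga 2, Nkem 0, Tam 6, Juma 6, Kask 6, Novak 1, Okoye 4.
Exactly 3: Hale — 1 robot.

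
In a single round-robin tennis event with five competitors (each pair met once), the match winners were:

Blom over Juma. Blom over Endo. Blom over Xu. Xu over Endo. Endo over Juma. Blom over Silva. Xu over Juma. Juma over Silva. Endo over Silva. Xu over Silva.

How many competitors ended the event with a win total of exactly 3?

Win totals: Xu 3, Endo 2, Blom 4, Silva 0, Juma 1.
Exactly 3: Xu — 1 competitor.

1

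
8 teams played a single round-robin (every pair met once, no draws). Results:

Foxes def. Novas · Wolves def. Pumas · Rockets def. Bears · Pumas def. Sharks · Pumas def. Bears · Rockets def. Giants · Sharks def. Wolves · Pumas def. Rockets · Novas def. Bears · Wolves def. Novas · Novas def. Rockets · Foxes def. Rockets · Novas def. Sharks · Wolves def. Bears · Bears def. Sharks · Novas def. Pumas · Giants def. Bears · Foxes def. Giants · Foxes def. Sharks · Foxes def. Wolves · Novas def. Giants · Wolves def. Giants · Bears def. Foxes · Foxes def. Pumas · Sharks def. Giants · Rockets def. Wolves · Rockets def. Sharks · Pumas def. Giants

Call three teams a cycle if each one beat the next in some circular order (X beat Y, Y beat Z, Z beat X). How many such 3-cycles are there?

Win totals: Sharks 2, Giants 1, Pumas 4, Novas 5, Wolves 4, Bears 2, Foxes 6, Rockets 4.
A team with w wins dominates both others in C(w,2) triples; summing gives 1 + 0 + 6 + 10 + 6 + 1 + 15 + 6 = 45 transitive triples.
Total triples C(8,3) = 56, so cyclic triples = 56 − 45 = 11.

11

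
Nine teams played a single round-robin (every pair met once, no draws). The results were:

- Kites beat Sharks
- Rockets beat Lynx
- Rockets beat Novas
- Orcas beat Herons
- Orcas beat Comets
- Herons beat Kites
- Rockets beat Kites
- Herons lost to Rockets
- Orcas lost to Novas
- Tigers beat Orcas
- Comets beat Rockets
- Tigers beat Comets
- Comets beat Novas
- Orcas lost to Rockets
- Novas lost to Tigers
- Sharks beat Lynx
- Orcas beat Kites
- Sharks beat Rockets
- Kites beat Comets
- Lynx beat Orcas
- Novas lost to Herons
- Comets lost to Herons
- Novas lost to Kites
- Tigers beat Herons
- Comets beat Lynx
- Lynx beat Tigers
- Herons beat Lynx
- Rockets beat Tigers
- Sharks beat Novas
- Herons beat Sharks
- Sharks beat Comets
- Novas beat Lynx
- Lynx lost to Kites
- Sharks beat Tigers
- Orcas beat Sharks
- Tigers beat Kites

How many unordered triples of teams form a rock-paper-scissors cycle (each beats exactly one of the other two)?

22

Win totals: Comets 3, Tigers 5, Sharks 5, Lynx 2, Kites 4, Rockets 6, Novas 2, Herons 5, Orcas 4.
A team with w wins dominates both others in C(w,2) triples; summing gives 3 + 10 + 10 + 1 + 6 + 15 + 1 + 10 + 6 = 62 transitive triples.
Total triples C(9,3) = 84, so cyclic triples = 84 − 62 = 22.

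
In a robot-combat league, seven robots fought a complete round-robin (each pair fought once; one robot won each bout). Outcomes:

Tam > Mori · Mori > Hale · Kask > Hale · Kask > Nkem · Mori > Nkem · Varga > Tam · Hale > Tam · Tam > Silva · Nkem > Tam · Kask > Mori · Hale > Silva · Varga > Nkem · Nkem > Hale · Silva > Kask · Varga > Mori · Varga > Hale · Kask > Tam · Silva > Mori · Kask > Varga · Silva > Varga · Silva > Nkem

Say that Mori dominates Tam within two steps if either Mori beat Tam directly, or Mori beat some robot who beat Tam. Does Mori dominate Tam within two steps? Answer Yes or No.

Mori did not beat Tam directly.
Mori beat Hale, Nkem. Of those, Hale beat Tam.

Yes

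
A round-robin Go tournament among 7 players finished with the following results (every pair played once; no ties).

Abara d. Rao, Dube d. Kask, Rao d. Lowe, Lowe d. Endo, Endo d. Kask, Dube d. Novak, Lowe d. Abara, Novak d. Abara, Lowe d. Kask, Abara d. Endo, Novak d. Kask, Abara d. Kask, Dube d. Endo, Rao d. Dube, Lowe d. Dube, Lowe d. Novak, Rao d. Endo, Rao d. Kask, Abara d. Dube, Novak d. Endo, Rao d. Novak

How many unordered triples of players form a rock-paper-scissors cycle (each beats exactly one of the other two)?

3

Win totals: Kask 0, Endo 1, Lowe 5, Abara 4, Rao 5, Novak 3, Dube 3.
A player with w wins dominates both others in C(w,2) triples; summing gives 0 + 0 + 10 + 6 + 10 + 3 + 3 = 32 transitive triples.
Total triples C(7,3) = 35, so cyclic triples = 35 − 32 = 3.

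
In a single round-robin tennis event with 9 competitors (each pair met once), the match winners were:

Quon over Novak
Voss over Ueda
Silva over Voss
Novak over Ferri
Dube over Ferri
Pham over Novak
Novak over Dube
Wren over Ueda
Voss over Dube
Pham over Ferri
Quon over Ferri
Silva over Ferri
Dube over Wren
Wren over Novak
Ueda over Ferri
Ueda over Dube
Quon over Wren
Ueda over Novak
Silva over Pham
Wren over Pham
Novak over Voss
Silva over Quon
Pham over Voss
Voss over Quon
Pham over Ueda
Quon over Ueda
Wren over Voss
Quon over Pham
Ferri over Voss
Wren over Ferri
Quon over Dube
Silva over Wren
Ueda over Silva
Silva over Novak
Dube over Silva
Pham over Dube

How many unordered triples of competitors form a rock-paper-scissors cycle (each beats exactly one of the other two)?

19

Win totals: Wren 5, Pham 5, Silva 6, Dube 3, Ueda 4, Quon 6, Voss 3, Novak 3, Ferri 1.
A competitor with w wins dominates both others in C(w,2) triples; summing gives 10 + 10 + 15 + 3 + 6 + 15 + 3 + 3 + 0 = 65 transitive triples.
Total triples C(9,3) = 84, so cyclic triples = 84 − 65 = 19.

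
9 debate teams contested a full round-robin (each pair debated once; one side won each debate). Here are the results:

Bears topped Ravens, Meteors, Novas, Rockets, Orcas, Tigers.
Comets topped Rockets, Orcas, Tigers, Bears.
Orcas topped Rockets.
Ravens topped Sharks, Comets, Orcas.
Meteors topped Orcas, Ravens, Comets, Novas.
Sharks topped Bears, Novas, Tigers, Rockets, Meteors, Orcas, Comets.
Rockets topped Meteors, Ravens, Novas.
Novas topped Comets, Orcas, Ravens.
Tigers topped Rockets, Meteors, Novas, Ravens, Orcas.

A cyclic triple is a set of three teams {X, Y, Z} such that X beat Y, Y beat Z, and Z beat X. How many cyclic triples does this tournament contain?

17

Win totals: Ravens 3, Meteors 4, Orcas 1, Tigers 5, Novas 3, Sharks 7, Comets 4, Bears 6, Rockets 3.
A team with w wins dominates both others in C(w,2) triples; summing gives 3 + 6 + 0 + 10 + 3 + 21 + 6 + 15 + 3 = 67 transitive triples.
Total triples C(9,3) = 84, so cyclic triples = 84 − 67 = 17.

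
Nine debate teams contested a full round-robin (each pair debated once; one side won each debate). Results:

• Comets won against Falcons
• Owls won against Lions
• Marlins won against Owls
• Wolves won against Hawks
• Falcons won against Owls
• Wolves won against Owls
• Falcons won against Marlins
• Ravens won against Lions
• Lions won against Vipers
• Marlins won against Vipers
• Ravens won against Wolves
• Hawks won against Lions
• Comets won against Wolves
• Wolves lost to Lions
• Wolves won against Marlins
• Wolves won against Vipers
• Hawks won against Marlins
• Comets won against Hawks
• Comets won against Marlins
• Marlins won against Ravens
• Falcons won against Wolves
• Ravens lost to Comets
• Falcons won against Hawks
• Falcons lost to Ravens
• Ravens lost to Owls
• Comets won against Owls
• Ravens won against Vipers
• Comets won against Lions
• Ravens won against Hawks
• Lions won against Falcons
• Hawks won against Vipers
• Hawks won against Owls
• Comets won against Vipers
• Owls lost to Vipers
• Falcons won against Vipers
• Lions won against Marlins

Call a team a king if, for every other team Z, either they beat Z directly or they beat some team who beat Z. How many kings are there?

Owls cannot reach Comets in two steps.
Marlins cannot reach Comets in two steps.
Falcons cannot reach Comets in two steps.
Vipers cannot reach Marlins, Falcons, Wolves, Comets, Hawks in two steps.
Lions cannot reach Comets in two steps.
Ravens cannot reach Comets in two steps.
Wolves cannot reach Falcons, Comets in two steps.
Comets reaches everyone (king).
Hawks cannot reach Comets in two steps.
Kings: Comets — 1.

1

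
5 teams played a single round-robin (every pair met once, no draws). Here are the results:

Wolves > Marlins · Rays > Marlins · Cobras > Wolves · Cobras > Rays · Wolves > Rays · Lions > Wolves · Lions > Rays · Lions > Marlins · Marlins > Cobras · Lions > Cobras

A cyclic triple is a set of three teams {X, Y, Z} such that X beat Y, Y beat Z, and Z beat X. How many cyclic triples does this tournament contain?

Win totals: Rays 1, Wolves 2, Lions 4, Marlins 1, Cobras 2.
A team with w wins dominates both others in C(w,2) triples; summing gives 0 + 1 + 6 + 0 + 1 = 8 transitive triples.
Total triples C(5,3) = 10, so cyclic triples = 10 − 8 = 2.

2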